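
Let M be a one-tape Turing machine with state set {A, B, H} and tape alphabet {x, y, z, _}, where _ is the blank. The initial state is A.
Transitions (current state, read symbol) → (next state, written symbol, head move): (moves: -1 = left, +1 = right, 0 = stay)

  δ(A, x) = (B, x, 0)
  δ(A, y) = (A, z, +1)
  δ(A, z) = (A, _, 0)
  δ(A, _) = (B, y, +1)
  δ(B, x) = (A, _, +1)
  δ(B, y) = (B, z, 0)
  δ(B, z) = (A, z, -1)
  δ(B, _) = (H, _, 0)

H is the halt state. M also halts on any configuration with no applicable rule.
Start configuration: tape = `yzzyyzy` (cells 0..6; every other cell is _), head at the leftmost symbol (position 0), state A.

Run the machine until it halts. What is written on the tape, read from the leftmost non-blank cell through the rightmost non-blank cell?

zzzzzzy

A | [y]zzyyzy_   read y → write z, move +1, go to A
A | z[z]zyyzy_   read z → write _, move 0, go to A
A | z[_]zyyzy_   read _ → write y, move +1, go to B
B | zy[z]yyzy_   read z → write z, move -1, go to A
A | z[y]zyyzy_   read y → write z, move +1, go to A
A | zz[z]yyzy_   read z → write _, move 0, go to A
A | zz[_]yyzy_   read _ → write y, move +1, go to B
B | zzy[y]yzy_   read y → write z, move 0, go to B
B | zzy[z]yzy_   read z → write z, move -1, go to A
A | zz[y]zyzy_   read y → write z, move +1, go to A
A | zzz[z]yzy_   read z → write _, move 0, go to A
A | zzz[_]yzy_   read _ → write y, move +1, go to B
B | zzzy[y]zy_   read y → write z, move 0, go to B
B | zzzy[z]zy_   read z → write z, move -1, go to A
A | zzz[y]zzy_   read y → write z, move +1, go to A
A | zzzz[z]zy_   read z → write _, move 0, go to A
A | zzzz[_]zy_   read _ → write y, move +1, go to B
B | zzzzy[z]y_   read z → write z, move -1, go to A
A | zzzz[y]zy_   read y → write z, move +1, go to A
A | zzzzz[z]y_   read z → write _, move 0, go to A
A | zzzzz[_]y_   read _ → write y, move +1, go to B
B | zzzzzy[y]_   read y → write z, move 0, go to B
B | zzzzzy[z]_   read z → write z, move -1, go to A
A | zzzzz[y]z_   read y → write z, move +1, go to A
A | zzzzzz[z]_   read z → write _, move 0, go to A
A | zzzzzz[_]_   read _ → write y, move +1, go to B
B | zzzzzzy[_]   read _ → write _, move 0, go to H
H | zzzzzzy[_]
The non-blank tape span at halt is zzzzzzy.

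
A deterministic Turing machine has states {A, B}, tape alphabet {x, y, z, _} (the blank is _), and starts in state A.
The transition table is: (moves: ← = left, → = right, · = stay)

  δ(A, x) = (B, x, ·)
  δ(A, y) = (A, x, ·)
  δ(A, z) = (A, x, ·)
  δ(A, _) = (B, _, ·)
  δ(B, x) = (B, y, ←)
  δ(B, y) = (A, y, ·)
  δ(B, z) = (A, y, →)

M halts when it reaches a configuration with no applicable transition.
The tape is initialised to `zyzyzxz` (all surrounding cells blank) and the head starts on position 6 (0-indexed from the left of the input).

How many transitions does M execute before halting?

36

state=A head=6 tape=_zyzyzx[z]   (A,z)→(A,x,·)
state=A head=6 tape=_zyzyzx[x]   (A,x)→(B,x,·)
state=B head=6 tape=_zyzyzx[x]   (B,x)→(B,y,←)
state=B head=5 tape=_zyzyz[x]y   (B,x)→(B,y,←)
state=B head=4 tape=_zyzy[z]yy   (B,z)→(A,y,→)
state=A head=5 tape=_zyzyy[y]y   (A,y)→(A,x,·)
state=A head=5 tape=_zyzyy[x]y   (A,x)→(B,x,·)
state=B head=5 tape=_zyzyy[x]y   (B,x)→(B,y,←)
state=B head=4 tape=_zyzy[y]yy   (B,y)→(A,y,·)
state=A head=4 tape=_zyzy[y]yy   (A,y)→(A,x,·)
state=A head=4 tape=_zyzy[x]yy   (A,x)→(B,x,·)
state=B head=4 tape=_zyzy[x]yy   (B,x)→(B,y,←)
state=B head=3 tape=_zyz[y]yyy   (B,y)→(A,y,·)
state=A head=3 tape=_zyz[y]yyy   (A,y)→(A,x,·)
state=A head=3 tape=_zyz[x]yyy   (A,x)→(B,x,·)
state=B head=3 tape=_zyz[x]yyy   (B,x)→(B,y,←)
state=B head=2 tape=_zy[z]yyyy   (B,z)→(A,y,→)
state=A head=3 tape=_zyy[y]yyy   (A,y)→(A,x,·)
state=A head=3 tape=_zyy[x]yyy   (A,x)→(B,x,·)
state=B head=3 tape=_zyy[x]yyy   (B,x)→(B,y,←)
state=B head=2 tape=_zy[y]yyyy   (B,y)→(A,y,·)
state=A head=2 tape=_zy[y]yyyy   (A,y)→(A,x,·)
state=A head=2 tape=_zy[x]yyyy   (A,x)→(B,x,·)
state=B head=2 tape=_zy[x]yyyy   (B,x)→(B,y,←)
state=B head=1 tape=_z[y]yyyyy   (B,y)→(A,y,·)
state=A head=1 tape=_z[y]yyyyy   (A,y)→(A,x,·)
state=A head=1 tape=_z[x]yyyyy   (A,x)→(B,x,·)
state=B head=1 tape=_z[x]yyyyy   (B,x)→(B,y,←)
state=B head=0 tape=_[z]yyyyyy   (B,z)→(A,y,→)
state=A head=1 tape=_y[y]yyyyy   (A,y)→(A,x,·)
state=A head=1 tape=_y[x]yyyyy   (A,x)→(B,x,·)
state=B head=1 tape=_y[x]yyyyy   (B,x)→(B,y,←)
state=B head=0 tape=_[y]yyyyyy   (B,y)→(A,y,·)
state=A head=0 tape=_[y]yyyyyy   (A,y)→(A,x,·)
state=A head=0 tape=_[x]yyyyyy   (A,x)→(B,x,·)
state=B head=0 tape=_[x]yyyyyy   (B,x)→(B,y,←)
state=B head=-1 tape=[_]yyyyyyy
M halts after 36 transitions.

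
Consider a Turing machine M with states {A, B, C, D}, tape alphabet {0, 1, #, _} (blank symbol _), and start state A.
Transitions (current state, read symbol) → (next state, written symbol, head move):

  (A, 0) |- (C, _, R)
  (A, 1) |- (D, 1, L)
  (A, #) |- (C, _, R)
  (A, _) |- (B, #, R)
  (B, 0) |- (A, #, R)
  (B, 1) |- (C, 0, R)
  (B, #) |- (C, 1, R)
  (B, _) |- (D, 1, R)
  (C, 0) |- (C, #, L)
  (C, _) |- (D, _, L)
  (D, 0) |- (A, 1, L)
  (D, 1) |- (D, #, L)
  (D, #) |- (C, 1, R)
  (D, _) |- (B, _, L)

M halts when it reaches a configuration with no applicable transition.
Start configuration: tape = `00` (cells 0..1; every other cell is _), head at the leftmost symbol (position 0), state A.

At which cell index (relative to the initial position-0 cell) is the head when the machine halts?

-2

state=A head=0 tape=___[0]0   (A,0)→(C,_,R)
state=C head=1 tape=____[0]   (C,0)→(C,#,L)
state=C head=0 tape=___[_]#   (C,_)→(D,_,L)
state=D head=-1 tape=__[_]_#   (D,_)→(B,_,L)
state=B head=-2 tape=_[_]__#   (B,_)→(D,1,R)
state=D head=-1 tape=_1[_]_#   (D,_)→(B,_,L)
state=B head=-2 tape=_[1]__#   (B,1)→(C,0,R)
state=C head=-1 tape=_0[_]_#   (C,_)→(D,_,L)
state=D head=-2 tape=_[0]__#   (D,0)→(A,1,L)
state=A head=-3 tape=[_]1__#   (A,_)→(B,#,R)
state=B head=-2 tape=#[1]__#   (B,1)→(C,0,R)
state=C head=-1 tape=#0[_]_#   (C,_)→(D,_,L)
state=D head=-2 tape=#[0]__#   (D,0)→(A,1,L)
state=A head=-3 tape=[#]1__#   (A,#)→(C,_,R)
state=C head=-2 tape=_[1]__#
At halt the head is at cell -2.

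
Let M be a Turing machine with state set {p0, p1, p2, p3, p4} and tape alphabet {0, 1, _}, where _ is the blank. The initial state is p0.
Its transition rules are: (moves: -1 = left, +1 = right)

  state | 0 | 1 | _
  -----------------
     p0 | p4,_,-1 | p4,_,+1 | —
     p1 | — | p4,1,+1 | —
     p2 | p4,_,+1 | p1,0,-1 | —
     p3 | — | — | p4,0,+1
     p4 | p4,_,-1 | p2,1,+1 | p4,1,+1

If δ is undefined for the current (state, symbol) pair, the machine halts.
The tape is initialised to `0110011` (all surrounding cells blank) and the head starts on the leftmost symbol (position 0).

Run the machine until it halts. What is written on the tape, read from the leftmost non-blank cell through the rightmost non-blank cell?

111_0011

state=p0 head=0 tape=_[0]110011   (p0,0)→(p4,_,-1)
state=p4 head=-1 tape=[_]_110011   (p4,_)→(p4,1,+1)
state=p4 head=0 tape=1[_]110011   (p4,_)→(p4,1,+1)
state=p4 head=1 tape=11[1]10011   (p4,1)→(p2,1,+1)
state=p2 head=2 tape=111[1]0011   (p2,1)→(p1,0,-1)
state=p1 head=1 tape=11[1]00011   (p1,1)→(p4,1,+1)
state=p4 head=2 tape=111[0]0011   (p4,0)→(p4,_,-1)
state=p4 head=1 tape=11[1]_0011   (p4,1)→(p2,1,+1)
state=p2 head=2 tape=111[_]0011
The non-blank tape span at halt is 111_0011.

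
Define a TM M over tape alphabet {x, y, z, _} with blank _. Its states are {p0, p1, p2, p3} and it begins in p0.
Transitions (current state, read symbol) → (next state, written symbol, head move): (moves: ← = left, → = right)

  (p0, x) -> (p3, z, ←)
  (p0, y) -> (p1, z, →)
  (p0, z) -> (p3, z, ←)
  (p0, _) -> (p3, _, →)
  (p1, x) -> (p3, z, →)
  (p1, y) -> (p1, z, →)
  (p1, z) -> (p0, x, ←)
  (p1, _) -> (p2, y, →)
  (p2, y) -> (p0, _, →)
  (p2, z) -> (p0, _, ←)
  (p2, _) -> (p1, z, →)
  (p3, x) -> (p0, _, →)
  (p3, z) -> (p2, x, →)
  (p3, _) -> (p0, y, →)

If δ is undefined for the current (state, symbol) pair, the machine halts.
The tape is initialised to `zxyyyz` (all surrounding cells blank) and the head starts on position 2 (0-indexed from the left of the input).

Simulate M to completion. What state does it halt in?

state=p0 head=2 tape=zx[y]yyz   (p0,y)→(p1,z,→)
state=p1 head=3 tape=zxz[y]yz   (p1,y)→(p1,z,→)
state=p1 head=4 tape=zxzz[y]z   (p1,y)→(p1,z,→)
state=p1 head=5 tape=zxzzz[z]   (p1,z)→(p0,x,←)
state=p0 head=4 tape=zxzz[z]x   (p0,z)→(p3,z,←)
state=p3 head=3 tape=zxz[z]zx   (p3,z)→(p2,x,→)
state=p2 head=4 tape=zxzx[z]x   (p2,z)→(p0,_,←)
state=p0 head=3 tape=zxz[x]_x   (p0,x)→(p3,z,←)
state=p3 head=2 tape=zx[z]z_x   (p3,z)→(p2,x,→)
state=p2 head=3 tape=zxx[z]_x   (p2,z)→(p0,_,←)
state=p0 head=2 tape=zx[x]__x   (p0,x)→(p3,z,←)
state=p3 head=1 tape=z[x]z__x   (p3,x)→(p0,_,→)
state=p0 head=2 tape=z_[z]__x   (p0,z)→(p3,z,←)
state=p3 head=1 tape=z[_]z__x   (p3,_)→(p0,y,→)
state=p0 head=2 tape=zy[z]__x   (p0,z)→(p3,z,←)
state=p3 head=1 tape=z[y]z__x
No transition is defined for (p3, y); M halts in state p3.

p3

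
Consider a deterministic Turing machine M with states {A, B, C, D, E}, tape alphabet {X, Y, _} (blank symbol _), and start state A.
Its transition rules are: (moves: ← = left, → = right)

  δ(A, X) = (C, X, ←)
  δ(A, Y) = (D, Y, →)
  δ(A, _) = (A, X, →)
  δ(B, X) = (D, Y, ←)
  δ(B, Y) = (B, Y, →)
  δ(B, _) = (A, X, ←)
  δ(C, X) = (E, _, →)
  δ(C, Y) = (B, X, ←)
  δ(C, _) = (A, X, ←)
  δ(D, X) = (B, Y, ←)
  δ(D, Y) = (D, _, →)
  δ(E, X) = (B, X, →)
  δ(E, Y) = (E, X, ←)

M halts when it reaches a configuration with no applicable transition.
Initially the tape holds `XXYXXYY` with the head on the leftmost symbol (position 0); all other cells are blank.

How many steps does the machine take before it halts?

31

A | ___[X]XYXXYY_   read X → write X, move ←, go to C
C | __[_]XXYXXYY_   read _ → write X, move ←, go to A
A | _[_]XXXYXXYY_   read _ → write X, move →, go to A
A | _X[X]XXYXXYY_   read X → write X, move ←, go to C
C | _[X]XXXYXXYY_   read X → write _, move →, go to E
E | __[X]XXYXXYY_   read X → write X, move →, go to B
B | __X[X]XYXXYY_   read X → write Y, move ←, go to D
D | __[X]YXYXXYY_   read X → write Y, move ←, go to B
B | _[_]YYXYXXYY_   read _ → write X, move ←, go to A
A | [_]XYYXYXXYY_   read _ → write X, move →, go to A
A | X[X]YYXYXXYY_   read X → write X, move ←, go to C
C | [X]XYYXYXXYY_   read X → write _, move →, go to E
E | _[X]YYXYXXYY_   read X → write X, move →, go to B
B | _X[Y]YXYXXYY_   read Y → write Y, move →, go to B
B | _XY[Y]XYXXYY_   read Y → write Y, move →, go to B
B | _XYY[X]YXXYY_   read X → write Y, move ←, go to D
D | _XY[Y]YYXXYY_   read Y → write _, move →, go to D
D | _XY_[Y]YXXYY_   read Y → write _, move →, go to D
D | _XY__[Y]XXYY_   read Y → write _, move →, go to D
D | _XY___[X]XYY_   read X → write Y, move ←, go to B
B | _XY__[_]YXYY_   read _ → write X, move ←, go to A
A | _XY_[_]XYXYY_   read _ → write X, move →, go to A
A | _XY_X[X]YXYY_   read X → write X, move ←, go to C
C | _XY_[X]XYXYY_   read X → write _, move →, go to E
E | _XY__[X]YXYY_   read X → write X, move →, go to B
B | _XY__X[Y]XYY_   read Y → write Y, move →, go to B
B | _XY__XY[X]YY_   read X → write Y, move ←, go to D
D | _XY__X[Y]YYY_   read Y → write _, move →, go to D
D | _XY__X_[Y]YY_   read Y → write _, move →, go to D
D | _XY__X__[Y]Y_   read Y → write _, move →, go to D
D | _XY__X___[Y]_   read Y → write _, move →, go to D
D | _XY__X____[_]
M halts after 31 transitions.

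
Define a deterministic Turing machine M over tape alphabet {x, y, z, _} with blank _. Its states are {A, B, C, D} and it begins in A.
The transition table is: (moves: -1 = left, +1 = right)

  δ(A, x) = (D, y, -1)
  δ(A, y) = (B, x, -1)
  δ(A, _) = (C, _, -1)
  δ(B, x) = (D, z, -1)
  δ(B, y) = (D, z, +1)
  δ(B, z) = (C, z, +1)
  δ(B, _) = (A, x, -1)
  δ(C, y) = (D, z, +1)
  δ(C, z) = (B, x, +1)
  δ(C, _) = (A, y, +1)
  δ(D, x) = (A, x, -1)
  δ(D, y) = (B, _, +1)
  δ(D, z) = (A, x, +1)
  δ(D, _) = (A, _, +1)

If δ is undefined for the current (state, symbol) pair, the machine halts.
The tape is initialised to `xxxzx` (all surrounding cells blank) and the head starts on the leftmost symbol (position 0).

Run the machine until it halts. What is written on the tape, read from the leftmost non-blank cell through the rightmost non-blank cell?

A | ___[x]xxzx   read x → write y, move -1, go to D
D | __[_]yxxzx   read _ → write _, move +1, go to A
A | ___[y]xxzx   read y → write x, move -1, go to B
B | __[_]xxxzx   read _ → write x, move -1, go to A
A | _[_]xxxxzx   read _ → write _, move -1, go to C
C | [_]_xxxxzx   read _ → write y, move +1, go to A
A | y[_]xxxxzx   read _ → write _, move -1, go to C
C | [y]_xxxxzx   read y → write z, move +1, go to D
D | z[_]xxxxzx   read _ → write _, move +1, go to A
A | z_[x]xxxzx   read x → write y, move -1, go to D
D | z[_]yxxxzx   read _ → write _, move +1, go to A
A | z_[y]xxxzx   read y → write x, move -1, go to B
B | z[_]xxxxzx   read _ → write x, move -1, go to A
A | [z]xxxxxzx
The non-blank tape span at halt is zxxxxxzx.

zxxxxxzx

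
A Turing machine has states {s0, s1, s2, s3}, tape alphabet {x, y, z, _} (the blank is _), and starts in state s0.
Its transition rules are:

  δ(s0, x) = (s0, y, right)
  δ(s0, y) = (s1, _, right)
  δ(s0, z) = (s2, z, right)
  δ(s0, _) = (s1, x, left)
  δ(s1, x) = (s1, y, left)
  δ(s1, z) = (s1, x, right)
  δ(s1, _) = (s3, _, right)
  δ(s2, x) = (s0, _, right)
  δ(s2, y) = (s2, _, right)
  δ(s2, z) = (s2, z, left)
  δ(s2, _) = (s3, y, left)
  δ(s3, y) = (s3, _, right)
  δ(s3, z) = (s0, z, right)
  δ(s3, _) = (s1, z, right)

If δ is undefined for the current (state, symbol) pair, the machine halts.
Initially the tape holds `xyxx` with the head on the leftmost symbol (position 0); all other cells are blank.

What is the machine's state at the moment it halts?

s3

s0 | [x]yxx   read x → write y, move right, go to s0
s0 | y[y]xx   read y → write _, move right, go to s1
s1 | y_[x]x   read x → write y, move left, go to s1
s1 | y[_]yx   read _ → write _, move right, go to s3
s3 | y_[y]x   read y → write _, move right, go to s3
s3 | y__[x]
No transition is defined for (s3, x); M halts in state s3.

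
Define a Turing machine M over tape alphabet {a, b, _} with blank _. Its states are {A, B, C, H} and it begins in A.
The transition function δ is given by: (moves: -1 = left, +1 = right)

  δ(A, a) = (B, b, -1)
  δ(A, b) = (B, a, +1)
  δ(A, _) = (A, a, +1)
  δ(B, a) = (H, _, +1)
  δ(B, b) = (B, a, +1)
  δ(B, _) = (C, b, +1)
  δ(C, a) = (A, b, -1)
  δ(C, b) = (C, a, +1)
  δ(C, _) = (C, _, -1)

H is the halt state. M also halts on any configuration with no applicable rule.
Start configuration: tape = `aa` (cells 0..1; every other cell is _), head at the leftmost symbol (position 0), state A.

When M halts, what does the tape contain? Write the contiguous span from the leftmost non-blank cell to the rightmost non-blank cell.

state=A head=0 tape=_[a]a__   (A,a)→(B,b,-1)
state=B head=-1 tape=[_]ba__   (B,_)→(C,b,+1)
state=C head=0 tape=b[b]a__   (C,b)→(C,a,+1)
state=C head=1 tape=ba[a]__   (C,a)→(A,b,-1)
state=A head=0 tape=b[a]b__   (A,a)→(B,b,-1)
state=B head=-1 tape=[b]bb__   (B,b)→(B,a,+1)
state=B head=0 tape=a[b]b__   (B,b)→(B,a,+1)
state=B head=1 tape=aa[b]__   (B,b)→(B,a,+1)
state=B head=2 tape=aaa[_]_   (B,_)→(C,b,+1)
state=C head=3 tape=aaab[_]   (C,_)→(C,_,-1)
state=C head=2 tape=aaa[b]_   (C,b)→(C,a,+1)
state=C head=3 tape=aaaa[_]   (C,_)→(C,_,-1)
state=C head=2 tape=aaa[a]_   (C,a)→(A,b,-1)
state=A head=1 tape=aa[a]b_   (A,a)→(B,b,-1)
state=B head=0 tape=a[a]bb_   (B,a)→(H,_,+1)
state=H head=1 tape=a_[b]b_
The non-blank tape span at halt is a_bb.

a_bb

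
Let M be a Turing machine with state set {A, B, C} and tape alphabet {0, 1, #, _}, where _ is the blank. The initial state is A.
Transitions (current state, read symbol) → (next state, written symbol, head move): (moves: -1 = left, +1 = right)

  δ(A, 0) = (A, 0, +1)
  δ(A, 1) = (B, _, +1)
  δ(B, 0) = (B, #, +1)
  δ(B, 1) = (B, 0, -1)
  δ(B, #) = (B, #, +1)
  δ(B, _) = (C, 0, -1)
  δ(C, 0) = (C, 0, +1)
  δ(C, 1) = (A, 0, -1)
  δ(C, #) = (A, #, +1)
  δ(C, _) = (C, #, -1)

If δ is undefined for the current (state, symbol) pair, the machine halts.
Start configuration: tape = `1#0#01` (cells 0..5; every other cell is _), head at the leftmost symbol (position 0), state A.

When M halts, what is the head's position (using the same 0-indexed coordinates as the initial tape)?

A | [1]#0#01__   read 1 → write _, move +1, go to B
B | _[#]0#01__   read # → write #, move +1, go to B
B | _#[0]#01__   read 0 → write #, move +1, go to B
B | _##[#]01__   read # → write #, move +1, go to B
B | _###[0]1__   read 0 → write #, move +1, go to B
B | _####[1]__   read 1 → write 0, move -1, go to B
B | _###[#]0__   read # → write #, move +1, go to B
B | _####[0]__   read 0 → write #, move +1, go to B
B | _#####[_]_   read _ → write 0, move -1, go to C
C | _####[#]0_   read # → write #, move +1, go to A
A | _#####[0]_   read 0 → write 0, move +1, go to A
A | _#####0[_]
At halt the head is at cell 7.

7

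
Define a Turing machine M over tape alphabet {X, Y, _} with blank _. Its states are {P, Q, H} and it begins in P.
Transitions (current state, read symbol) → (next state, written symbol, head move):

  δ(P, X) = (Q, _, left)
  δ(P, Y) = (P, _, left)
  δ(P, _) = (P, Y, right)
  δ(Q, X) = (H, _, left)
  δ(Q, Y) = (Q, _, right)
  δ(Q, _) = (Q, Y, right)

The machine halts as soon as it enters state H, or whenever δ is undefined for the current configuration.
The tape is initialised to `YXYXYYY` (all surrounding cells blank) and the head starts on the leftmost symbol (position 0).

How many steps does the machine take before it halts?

state=P head=0 tape=_[Y]XYXYYY   (P,Y)→(P,_,left)
state=P head=-1 tape=[_]_XYXYYY   (P,_)→(P,Y,right)
state=P head=0 tape=Y[_]XYXYYY   (P,_)→(P,Y,right)
state=P head=1 tape=YY[X]YXYYY   (P,X)→(Q,_,left)
state=Q head=0 tape=Y[Y]_YXYYY   (Q,Y)→(Q,_,right)
state=Q head=1 tape=Y_[_]YXYYY   (Q,_)→(Q,Y,right)
state=Q head=2 tape=Y_Y[Y]XYYY   (Q,Y)→(Q,_,right)
state=Q head=3 tape=Y_Y_[X]YYY   (Q,X)→(H,_,left)
state=H head=2 tape=Y_Y[_]_YYY
M halts after 8 transitions.

8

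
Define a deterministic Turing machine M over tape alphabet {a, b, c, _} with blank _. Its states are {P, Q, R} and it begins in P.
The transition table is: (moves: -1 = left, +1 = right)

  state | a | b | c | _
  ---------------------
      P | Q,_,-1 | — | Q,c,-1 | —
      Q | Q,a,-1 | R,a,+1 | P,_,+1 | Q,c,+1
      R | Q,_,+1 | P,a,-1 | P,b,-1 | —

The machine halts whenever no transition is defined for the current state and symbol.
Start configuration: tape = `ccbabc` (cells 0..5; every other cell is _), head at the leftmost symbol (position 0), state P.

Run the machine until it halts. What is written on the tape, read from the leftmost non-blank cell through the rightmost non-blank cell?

P | _[c]cbabc   read c → write c, move -1, go to Q
Q | [_]ccbabc   read _ → write c, move +1, go to Q
Q | c[c]cbabc   read c → write _, move +1, go to P
P | c_[c]babc   read c → write c, move -1, go to Q
Q | c[_]cbabc   read _ → write c, move +1, go to Q
Q | cc[c]babc   read c → write _, move +1, go to P
P | cc_[b]abc
The non-blank tape span at halt is cc_babc.

cc_babc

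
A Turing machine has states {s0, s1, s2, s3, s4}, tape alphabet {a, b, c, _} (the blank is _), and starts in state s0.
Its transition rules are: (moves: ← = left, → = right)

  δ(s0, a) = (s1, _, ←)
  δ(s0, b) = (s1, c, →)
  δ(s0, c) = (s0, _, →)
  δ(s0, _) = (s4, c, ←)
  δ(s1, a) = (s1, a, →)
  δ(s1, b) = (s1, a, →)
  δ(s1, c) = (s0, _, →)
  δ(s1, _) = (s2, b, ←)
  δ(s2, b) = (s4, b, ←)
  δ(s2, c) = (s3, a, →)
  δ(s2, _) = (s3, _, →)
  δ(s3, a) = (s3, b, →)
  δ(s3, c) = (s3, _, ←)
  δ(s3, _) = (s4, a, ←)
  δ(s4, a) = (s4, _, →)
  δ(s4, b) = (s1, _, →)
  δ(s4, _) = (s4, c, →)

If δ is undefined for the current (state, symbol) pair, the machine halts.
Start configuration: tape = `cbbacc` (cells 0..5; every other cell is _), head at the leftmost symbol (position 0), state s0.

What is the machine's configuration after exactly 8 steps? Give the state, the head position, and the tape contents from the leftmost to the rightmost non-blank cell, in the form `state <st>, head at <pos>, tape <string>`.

state s4, head at 6, tape caa_cc

s0 | [c]bbacc_   read c → write _, move →, go to s0
s0 | _[b]bacc_   read b → write c, move →, go to s1
s1 | _c[b]acc_   read b → write a, move →, go to s1
s1 | _ca[a]cc_   read a → write a, move →, go to s1
s1 | _caa[c]c_   read c → write _, move →, go to s0
s0 | _caa_[c]_   read c → write _, move →, go to s0
s0 | _caa__[_]   read _ → write c, move ←, go to s4
s4 | _caa_[_]c   read _ → write c, move →, go to s4
s4 | _caa_c[c]
After 8 steps: state s4, head at 6, tape caa_cc.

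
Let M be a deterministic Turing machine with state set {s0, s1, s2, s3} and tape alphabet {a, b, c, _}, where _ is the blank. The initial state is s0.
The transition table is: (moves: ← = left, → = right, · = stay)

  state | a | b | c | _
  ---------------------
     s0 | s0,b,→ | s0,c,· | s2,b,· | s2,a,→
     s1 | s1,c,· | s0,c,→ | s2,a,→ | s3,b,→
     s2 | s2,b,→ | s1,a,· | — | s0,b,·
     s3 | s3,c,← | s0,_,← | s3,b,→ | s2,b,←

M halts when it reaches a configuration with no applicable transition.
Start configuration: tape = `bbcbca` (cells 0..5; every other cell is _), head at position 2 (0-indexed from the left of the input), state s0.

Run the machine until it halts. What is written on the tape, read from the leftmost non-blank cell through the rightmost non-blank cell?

s0 | bb[c]bca   read c → write b, move ·, go to s2
s2 | bb[b]bca   read b → write a, move ·, go to s1
s1 | bb[a]bca   read a → write c, move ·, go to s1
s1 | bb[c]bca   read c → write a, move →, go to s2
s2 | bba[b]ca   read b → write a, move ·, go to s1
s1 | bba[a]ca   read a → write c, move ·, go to s1
s1 | bba[c]ca   read c → write a, move →, go to s2
s2 | bbaa[c]a
The non-blank tape span at halt is bbaaca.

bbaaca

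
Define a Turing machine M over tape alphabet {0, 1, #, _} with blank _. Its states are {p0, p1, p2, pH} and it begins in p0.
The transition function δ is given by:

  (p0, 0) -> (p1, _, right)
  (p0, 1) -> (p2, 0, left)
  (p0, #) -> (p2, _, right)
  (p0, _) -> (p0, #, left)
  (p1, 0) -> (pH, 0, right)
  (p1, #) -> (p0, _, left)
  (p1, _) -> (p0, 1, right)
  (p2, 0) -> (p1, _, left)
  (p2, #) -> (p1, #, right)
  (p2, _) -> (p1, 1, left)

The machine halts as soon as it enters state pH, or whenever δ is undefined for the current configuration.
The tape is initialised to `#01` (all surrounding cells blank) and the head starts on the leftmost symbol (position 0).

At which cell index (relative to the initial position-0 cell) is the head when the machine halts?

-2

p0 | __[#]01   read # → write _, move right, go to p2
p2 | ___[0]1   read 0 → write _, move left, go to p1
p1 | __[_]_1   read _ → write 1, move right, go to p0
p0 | __1[_]1   read _ → write #, move left, go to p0
p0 | __[1]#1   read 1 → write 0, move left, go to p2
p2 | _[_]0#1   read _ → write 1, move left, go to p1
p1 | [_]10#1   read _ → write 1, move right, go to p0
p0 | 1[1]0#1   read 1 → write 0, move left, go to p2
p2 | [1]00#1
At halt the head is at cell -2.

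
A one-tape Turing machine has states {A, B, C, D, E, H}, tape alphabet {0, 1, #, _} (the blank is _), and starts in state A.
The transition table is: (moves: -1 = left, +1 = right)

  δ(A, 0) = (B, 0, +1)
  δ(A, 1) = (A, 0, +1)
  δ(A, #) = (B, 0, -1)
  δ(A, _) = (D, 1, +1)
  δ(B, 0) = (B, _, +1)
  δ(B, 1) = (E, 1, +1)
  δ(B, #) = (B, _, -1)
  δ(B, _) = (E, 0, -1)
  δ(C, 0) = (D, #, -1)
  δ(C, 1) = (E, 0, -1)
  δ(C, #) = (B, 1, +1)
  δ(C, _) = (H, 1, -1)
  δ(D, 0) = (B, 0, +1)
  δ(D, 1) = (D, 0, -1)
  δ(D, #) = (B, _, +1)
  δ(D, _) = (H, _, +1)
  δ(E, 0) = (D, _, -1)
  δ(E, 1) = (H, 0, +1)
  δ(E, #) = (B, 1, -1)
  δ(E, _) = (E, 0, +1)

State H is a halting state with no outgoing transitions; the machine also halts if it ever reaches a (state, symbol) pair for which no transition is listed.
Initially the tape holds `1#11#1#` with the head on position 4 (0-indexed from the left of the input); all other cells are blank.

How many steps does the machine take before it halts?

15

A | 1#11[#]1#   read # → write 0, move -1, go to B
B | 1#1[1]01#   read 1 → write 1, move +1, go to E
E | 1#11[0]1#   read 0 → write _, move -1, go to D
D | 1#1[1]_1#   read 1 → write 0, move -1, go to D
D | 1#[1]0_1#   read 1 → write 0, move -1, go to D
D | 1[#]00_1#   read # → write _, move +1, go to B
B | 1_[0]0_1#   read 0 → write _, move +1, go to B
B | 1__[0]_1#   read 0 → write _, move +1, go to B
B | 1___[_]1#   read _ → write 0, move -1, go to E
E | 1__[_]01#   read _ → write 0, move +1, go to E
E | 1__0[0]1#   read 0 → write _, move -1, go to D
D | 1__[0]_1#   read 0 → write 0, move +1, go to B
B | 1__0[_]1#   read _ → write 0, move -1, go to E
E | 1__[0]01#   read 0 → write _, move -1, go to D
D | 1_[_]_01#   read _ → write _, move +1, go to H
H | 1__[_]01#
M halts after 15 transitions.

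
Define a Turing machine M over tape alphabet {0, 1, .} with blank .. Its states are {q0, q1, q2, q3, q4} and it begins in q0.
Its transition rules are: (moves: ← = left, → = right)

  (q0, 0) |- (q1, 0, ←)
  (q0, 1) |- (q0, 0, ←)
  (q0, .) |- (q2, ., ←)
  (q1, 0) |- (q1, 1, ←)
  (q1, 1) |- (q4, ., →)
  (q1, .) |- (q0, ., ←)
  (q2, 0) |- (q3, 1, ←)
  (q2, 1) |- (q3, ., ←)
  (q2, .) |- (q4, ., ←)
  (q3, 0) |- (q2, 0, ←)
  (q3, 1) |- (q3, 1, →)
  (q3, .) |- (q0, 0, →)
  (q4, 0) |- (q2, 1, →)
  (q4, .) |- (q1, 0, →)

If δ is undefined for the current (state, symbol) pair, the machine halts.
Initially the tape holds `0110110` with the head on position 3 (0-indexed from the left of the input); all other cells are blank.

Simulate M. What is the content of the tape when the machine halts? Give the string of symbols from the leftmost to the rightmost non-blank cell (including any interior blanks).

state=q0 head=3 tape=011[0]110   (q0,0)→(q1,0,←)
state=q1 head=2 tape=01[1]0110   (q1,1)→(q4,.,→)
state=q4 head=3 tape=01.[0]110   (q4,0)→(q2,1,→)
state=q2 head=4 tape=01.1[1]10   (q2,1)→(q3,.,←)
state=q3 head=3 tape=01.[1].10   (q3,1)→(q3,1,→)
state=q3 head=4 tape=01.1[.]10   (q3,.)→(q0,0,→)
state=q0 head=5 tape=01.10[1]0   (q0,1)→(q0,0,←)
state=q0 head=4 tape=01.1[0]00   (q0,0)→(q1,0,←)
state=q1 head=3 tape=01.[1]000   (q1,1)→(q4,.,→)
state=q4 head=4 tape=01..[0]00   (q4,0)→(q2,1,→)
state=q2 head=5 tape=01..1[0]0   (q2,0)→(q3,1,←)
state=q3 head=4 tape=01..[1]10   (q3,1)→(q3,1,→)
state=q3 head=5 tape=01..1[1]0   (q3,1)→(q3,1,→)
state=q3 head=6 tape=01..11[0]   (q3,0)→(q2,0,←)
state=q2 head=5 tape=01..1[1]0   (q2,1)→(q3,.,←)
state=q3 head=4 tape=01..[1].0   (q3,1)→(q3,1,→)
state=q3 head=5 tape=01..1[.]0   (q3,.)→(q0,0,→)
state=q0 head=6 tape=01..10[0]   (q0,0)→(q1,0,←)
state=q1 head=5 tape=01..1[0]0   (q1,0)→(q1,1,←)
state=q1 head=4 tape=01..[1]10   (q1,1)→(q4,.,→)
state=q4 head=5 tape=01...[1]0
The non-blank tape span at halt is 01...10.

01...10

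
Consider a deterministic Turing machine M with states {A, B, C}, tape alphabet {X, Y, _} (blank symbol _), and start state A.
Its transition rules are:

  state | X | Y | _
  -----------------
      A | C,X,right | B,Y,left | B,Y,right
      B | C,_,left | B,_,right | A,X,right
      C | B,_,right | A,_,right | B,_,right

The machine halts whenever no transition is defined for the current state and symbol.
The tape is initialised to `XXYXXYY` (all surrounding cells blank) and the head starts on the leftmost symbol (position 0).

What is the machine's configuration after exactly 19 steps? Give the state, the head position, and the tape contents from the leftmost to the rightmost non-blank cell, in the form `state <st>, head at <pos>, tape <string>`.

state=A head=0 tape=[X]XYXXYY   (A,X)→(C,X,right)
state=C head=1 tape=X[X]YXXYY   (C,X)→(B,_,right)
state=B head=2 tape=X_[Y]XXYY   (B,Y)→(B,_,right)
state=B head=3 tape=X__[X]XYY   (B,X)→(C,_,left)
state=C head=2 tape=X_[_]_XYY   (C,_)→(B,_,right)
state=B head=3 tape=X__[_]XYY   (B,_)→(A,X,right)
state=A head=4 tape=X__X[X]YY   (A,X)→(C,X,right)
state=C head=5 tape=X__XX[Y]Y   (C,Y)→(A,_,right)
state=A head=6 tape=X__XX_[Y]   (A,Y)→(B,Y,left)
state=B head=5 tape=X__XX[_]Y   (B,_)→(A,X,right)
state=A head=6 tape=X__XXX[Y]   (A,Y)→(B,Y,left)
state=B head=5 tape=X__XX[X]Y   (B,X)→(C,_,left)
state=C head=4 tape=X__X[X]_Y   (C,X)→(B,_,right)
state=B head=5 tape=X__X_[_]Y   (B,_)→(A,X,right)
state=A head=6 tape=X__X_X[Y]   (A,Y)→(B,Y,left)
state=B head=5 tape=X__X_[X]Y   (B,X)→(C,_,left)
state=C head=4 tape=X__X[_]_Y   (C,_)→(B,_,right)
state=B head=5 tape=X__X_[_]Y   (B,_)→(A,X,right)
state=A head=6 tape=X__X_X[Y]   (A,Y)→(B,Y,left)
state=B head=5 tape=X__X_[X]Y
After 19 steps: state B, head at 5, tape X__X_XY.

state B, head at 5, tape X__X_XY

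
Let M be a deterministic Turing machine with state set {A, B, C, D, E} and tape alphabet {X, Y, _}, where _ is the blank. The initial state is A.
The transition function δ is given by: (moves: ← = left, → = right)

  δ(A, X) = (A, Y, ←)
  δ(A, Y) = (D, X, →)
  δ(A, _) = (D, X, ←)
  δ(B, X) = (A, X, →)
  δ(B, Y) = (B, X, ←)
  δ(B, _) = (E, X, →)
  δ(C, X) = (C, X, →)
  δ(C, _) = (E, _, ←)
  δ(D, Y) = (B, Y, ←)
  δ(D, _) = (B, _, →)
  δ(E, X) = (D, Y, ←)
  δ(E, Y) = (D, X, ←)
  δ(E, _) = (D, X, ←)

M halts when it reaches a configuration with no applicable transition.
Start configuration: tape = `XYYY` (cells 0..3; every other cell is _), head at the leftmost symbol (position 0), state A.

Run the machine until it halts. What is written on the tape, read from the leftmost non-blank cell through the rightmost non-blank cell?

A | __[X]YYY___   read X → write Y, move ←, go to A
A | _[_]YYYY___   read _ → write X, move ←, go to D
D | [_]XYYYY___   read _ → write _, move →, go to B
B | _[X]YYYY___   read X → write X, move →, go to A
A | _X[Y]YYY___   read Y → write X, move →, go to D
D | _XX[Y]YY___   read Y → write Y, move ←, go to B
B | _X[X]YYY___   read X → write X, move →, go to A
A | _XX[Y]YY___   read Y → write X, move →, go to D
D | _XXX[Y]Y___   read Y → write Y, move ←, go to B
B | _XX[X]YY___   read X → write X, move →, go to A
A | _XXX[Y]Y___   read Y → write X, move →, go to D
D | _XXXX[Y]___   read Y → write Y, move ←, go to B
B | _XXX[X]Y___   read X → write X, move →, go to A
A | _XXXX[Y]___   read Y → write X, move →, go to D
D | _XXXXX[_]__   read _ → write _, move →, go to B
B | _XXXXX_[_]_   read _ → write X, move →, go to E
E | _XXXXX_X[_]   read _ → write X, move ←, go to D
D | _XXXXX_[X]X
The non-blank tape span at halt is XXXXX_XX.

XXXXX_XX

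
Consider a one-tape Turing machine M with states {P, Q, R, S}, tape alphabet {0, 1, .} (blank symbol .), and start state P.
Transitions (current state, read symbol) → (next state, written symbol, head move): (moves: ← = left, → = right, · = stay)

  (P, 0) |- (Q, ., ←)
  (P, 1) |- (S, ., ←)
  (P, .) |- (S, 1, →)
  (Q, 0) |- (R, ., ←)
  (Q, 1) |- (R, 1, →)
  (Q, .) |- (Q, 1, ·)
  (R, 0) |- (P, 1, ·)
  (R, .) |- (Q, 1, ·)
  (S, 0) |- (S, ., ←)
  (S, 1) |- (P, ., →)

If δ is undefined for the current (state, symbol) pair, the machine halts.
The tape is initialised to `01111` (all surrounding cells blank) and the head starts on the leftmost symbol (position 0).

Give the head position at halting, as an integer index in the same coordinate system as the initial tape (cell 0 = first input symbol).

1

state=P head=0 tape=.[0]1111   (P,0)→(Q,.,←)
state=Q head=-1 tape=[.].1111   (Q,.)→(Q,1,·)
state=Q head=-1 tape=[1].1111   (Q,1)→(R,1,→)
state=R head=0 tape=1[.]1111   (R,.)→(Q,1,·)
state=Q head=0 tape=1[1]1111   (Q,1)→(R,1,→)
state=R head=1 tape=11[1]111
At halt the head is at cell 1.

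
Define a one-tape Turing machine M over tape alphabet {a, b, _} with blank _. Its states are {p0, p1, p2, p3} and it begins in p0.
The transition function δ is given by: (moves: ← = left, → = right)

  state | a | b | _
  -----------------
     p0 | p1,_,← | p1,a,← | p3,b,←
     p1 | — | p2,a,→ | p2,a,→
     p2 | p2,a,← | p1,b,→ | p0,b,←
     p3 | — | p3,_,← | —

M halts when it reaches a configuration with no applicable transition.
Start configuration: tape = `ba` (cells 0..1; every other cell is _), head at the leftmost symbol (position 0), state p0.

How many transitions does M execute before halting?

state=p0 head=0 tape=____[b]a   (p0,b)→(p1,a,←)
state=p1 head=-1 tape=___[_]aa   (p1,_)→(p2,a,→)
state=p2 head=0 tape=___a[a]a   (p2,a)→(p2,a,←)
state=p2 head=-1 tape=___[a]aa   (p2,a)→(p2,a,←)
state=p2 head=-2 tape=__[_]aaa   (p2,_)→(p0,b,←)
state=p0 head=-3 tape=_[_]baaa   (p0,_)→(p3,b,←)
state=p3 head=-4 tape=[_]bbaaa
M halts after 6 transitions.

6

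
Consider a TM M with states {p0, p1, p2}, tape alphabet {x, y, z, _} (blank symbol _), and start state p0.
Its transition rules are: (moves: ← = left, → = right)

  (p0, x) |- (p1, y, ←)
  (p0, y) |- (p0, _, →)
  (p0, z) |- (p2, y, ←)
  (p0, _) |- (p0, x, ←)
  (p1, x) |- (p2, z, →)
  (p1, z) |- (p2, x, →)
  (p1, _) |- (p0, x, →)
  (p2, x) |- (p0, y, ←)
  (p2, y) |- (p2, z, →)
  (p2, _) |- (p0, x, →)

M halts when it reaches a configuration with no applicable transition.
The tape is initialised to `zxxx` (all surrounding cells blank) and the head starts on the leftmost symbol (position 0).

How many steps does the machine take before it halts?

state=p0 head=0 tape=_[z]xxx_   (p0,z)→(p2,y,←)
state=p2 head=-1 tape=[_]yxxx_   (p2,_)→(p0,x,→)
state=p0 head=0 tape=x[y]xxx_   (p0,y)→(p0,_,→)
state=p0 head=1 tape=x_[x]xx_   (p0,x)→(p1,y,←)
state=p1 head=0 tape=x[_]yxx_   (p1,_)→(p0,x,→)
state=p0 head=1 tape=xx[y]xx_   (p0,y)→(p0,_,→)
state=p0 head=2 tape=xx_[x]x_   (p0,x)→(p1,y,←)
state=p1 head=1 tape=xx[_]yx_   (p1,_)→(p0,x,→)
state=p0 head=2 tape=xxx[y]x_   (p0,y)→(p0,_,→)
state=p0 head=3 tape=xxx_[x]_   (p0,x)→(p1,y,←)
state=p1 head=2 tape=xxx[_]y_   (p1,_)→(p0,x,→)
state=p0 head=3 tape=xxxx[y]_   (p0,y)→(p0,_,→)
state=p0 head=4 tape=xxxx_[_]   (p0,_)→(p0,x,←)
state=p0 head=3 tape=xxxx[_]x   (p0,_)→(p0,x,←)
state=p0 head=2 tape=xxx[x]xx   (p0,x)→(p1,y,←)
state=p1 head=1 tape=xx[x]yxx   (p1,x)→(p2,z,→)
state=p2 head=2 tape=xxz[y]xx   (p2,y)→(p2,z,→)
state=p2 head=3 tape=xxzz[x]x   (p2,x)→(p0,y,←)
state=p0 head=2 tape=xxz[z]yx   (p0,z)→(p2,y,←)
state=p2 head=1 tape=xx[z]yyx
M halts after 19 transitions.

19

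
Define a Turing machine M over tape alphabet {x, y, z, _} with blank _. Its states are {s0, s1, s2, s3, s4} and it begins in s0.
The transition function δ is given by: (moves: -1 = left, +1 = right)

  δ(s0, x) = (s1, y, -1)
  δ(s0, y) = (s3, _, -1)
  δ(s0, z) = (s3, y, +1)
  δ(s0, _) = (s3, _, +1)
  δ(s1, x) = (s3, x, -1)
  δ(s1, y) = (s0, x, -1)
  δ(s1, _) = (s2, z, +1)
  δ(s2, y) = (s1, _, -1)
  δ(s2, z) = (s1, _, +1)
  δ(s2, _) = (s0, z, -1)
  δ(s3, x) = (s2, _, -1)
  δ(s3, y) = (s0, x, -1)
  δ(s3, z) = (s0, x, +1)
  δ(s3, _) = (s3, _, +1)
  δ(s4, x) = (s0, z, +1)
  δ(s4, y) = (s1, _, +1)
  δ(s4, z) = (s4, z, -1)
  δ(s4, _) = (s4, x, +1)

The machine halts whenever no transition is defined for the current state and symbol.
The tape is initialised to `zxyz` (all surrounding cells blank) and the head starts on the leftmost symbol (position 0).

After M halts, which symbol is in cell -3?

s0 | ___[z]xyz   read z → write y, move +1, go to s3
s3 | ___y[x]yz   read x → write _, move -1, go to s2
s2 | ___[y]_yz   read y → write _, move -1, go to s1
s1 | __[_]__yz   read _ → write z, move +1, go to s2
s2 | __z[_]_yz   read _ → write z, move -1, go to s0
s0 | __[z]z_yz   read z → write y, move +1, go to s3
s3 | __y[z]_yz   read z → write x, move +1, go to s0
s0 | __yx[_]yz   read _ → write _, move +1, go to s3
s3 | __yx_[y]z   read y → write x, move -1, go to s0
s0 | __yx[_]xz   read _ → write _, move +1, go to s3
s3 | __yx_[x]z   read x → write _, move -1, go to s2
s2 | __yx[_]_z   read _ → write z, move -1, go to s0
s0 | __y[x]z_z   read x → write y, move -1, go to s1
s1 | __[y]yz_z   read y → write x, move -1, go to s0
s0 | _[_]xyz_z   read _ → write _, move +1, go to s3
s3 | __[x]yz_z   read x → write _, move -1, go to s2
s2 | _[_]_yz_z   read _ → write z, move -1, go to s0
s0 | [_]z_yz_z   read _ → write _, move +1, go to s3
s3 | _[z]_yz_z   read z → write x, move +1, go to s0
s0 | _x[_]yz_z   read _ → write _, move +1, go to s3
s3 | _x_[y]z_z   read y → write x, move -1, go to s0
s0 | _x[_]xz_z   read _ → write _, move +1, go to s3
s3 | _x_[x]z_z   read x → write _, move -1, go to s2
s2 | _x[_]_z_z   read _ → write z, move -1, go to s0
s0 | _[x]z_z_z   read x → write y, move -1, go to s1
s1 | [_]yz_z_z   read _ → write z, move +1, go to s2
s2 | z[y]z_z_z   read y → write _, move -1, go to s1
s1 | [z]_z_z_z
Cell -3 holds z when M halts.

z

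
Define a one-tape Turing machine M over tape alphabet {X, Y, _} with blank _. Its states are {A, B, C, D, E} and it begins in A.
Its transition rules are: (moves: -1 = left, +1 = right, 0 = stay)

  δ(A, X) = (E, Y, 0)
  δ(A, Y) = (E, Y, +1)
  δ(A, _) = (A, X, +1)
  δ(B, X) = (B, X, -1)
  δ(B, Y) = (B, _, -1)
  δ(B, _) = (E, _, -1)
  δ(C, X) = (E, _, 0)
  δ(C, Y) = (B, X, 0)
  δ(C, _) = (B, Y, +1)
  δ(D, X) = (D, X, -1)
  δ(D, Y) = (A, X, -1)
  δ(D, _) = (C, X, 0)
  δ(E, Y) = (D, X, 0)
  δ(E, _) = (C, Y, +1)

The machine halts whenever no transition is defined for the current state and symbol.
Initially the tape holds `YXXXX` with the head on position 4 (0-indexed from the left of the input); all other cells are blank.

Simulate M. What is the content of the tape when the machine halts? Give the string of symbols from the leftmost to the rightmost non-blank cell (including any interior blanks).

A | __YXXX[X]__   read X → write Y, move 0, go to E
E | __YXXX[Y]__   read Y → write X, move 0, go to D
D | __YXXX[X]__   read X → write X, move -1, go to D
D | __YXX[X]X__   read X → write X, move -1, go to D
D | __YX[X]XX__   read X → write X, move -1, go to D
D | __Y[X]XXX__   read X → write X, move -1, go to D
D | __[Y]XXXX__   read Y → write X, move -1, go to A
A | _[_]XXXXX__   read _ → write X, move +1, go to A
A | _X[X]XXXX__   read X → write Y, move 0, go to E
E | _X[Y]XXXX__   read Y → write X, move 0, go to D
D | _X[X]XXXX__   read X → write X, move -1, go to D
D | _[X]XXXXX__   read X → write X, move -1, go to D
D | [_]XXXXXX__   read _ → write X, move 0, go to C
C | [X]XXXXXX__   read X → write _, move 0, go to E
E | [_]XXXXXX__   read _ → write Y, move +1, go to C
C | Y[X]XXXXX__   read X → write _, move 0, go to E
E | Y[_]XXXXX__   read _ → write Y, move +1, go to C
C | YY[X]XXXX__   read X → write _, move 0, go to E
E | YY[_]XXXX__   read _ → write Y, move +1, go to C
C | YYY[X]XXX__   read X → write _, move 0, go to E
E | YYY[_]XXX__   read _ → write Y, move +1, go to C
C | YYYY[X]XX__   read X → write _, move 0, go to E
E | YYYY[_]XX__   read _ → write Y, move +1, go to C
C | YYYYY[X]X__   read X → write _, move 0, go to E
E | YYYYY[_]X__   read _ → write Y, move +1, go to C
C | YYYYYY[X]__   read X → write _, move 0, go to E
E | YYYYYY[_]__   read _ → write Y, move +1, go to C
C | YYYYYYY[_]_   read _ → write Y, move +1, go to B
B | YYYYYYYY[_]   read _ → write _, move -1, go to E
E | YYYYYYY[Y]_   read Y → write X, move 0, go to D
D | YYYYYYY[X]_   read X → write X, move -1, go to D
D | YYYYYY[Y]X_   read Y → write X, move -1, go to A
A | YYYYY[Y]XX_   read Y → write Y, move +1, go to E
E | YYYYYY[X]X_
The non-blank tape span at halt is YYYYYYXX.

YYYYYYXX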